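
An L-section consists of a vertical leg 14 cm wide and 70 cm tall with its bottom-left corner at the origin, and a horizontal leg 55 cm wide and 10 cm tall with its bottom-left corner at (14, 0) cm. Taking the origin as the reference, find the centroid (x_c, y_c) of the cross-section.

vertical leg: A = 14 × 70 = 980.00, centroid at (7.00, 35.00).
horizontal leg: A = 55 × 10 = 550.00, centroid at (41.50, 5.00).
ΣA = 1530.00 cm²
ΣAx_c = (980.00)(7.00) + (550.00)(41.50) = 29685.00 cm³
ΣAy_c = (980.00)(35.00) + (550.00)(5.00) = 37050.00 cm³
x_c = 29685.00 / 1530.00 = 19.40 cm
y_c = 37050.00 / 1530.00 = 24.22 cm

x_c = 19.40 cm, y_c = 24.22 cm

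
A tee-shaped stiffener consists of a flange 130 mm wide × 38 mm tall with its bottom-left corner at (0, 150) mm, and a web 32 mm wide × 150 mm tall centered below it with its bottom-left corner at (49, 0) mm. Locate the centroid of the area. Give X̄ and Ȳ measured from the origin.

X̄ = 65.00 mm, Ȳ = 122.68 mm

Part | A | x̄ᵢ | ȳᵢ | A·x̄ᵢ | A·ȳᵢ
web | 4800.00 | 65.00 | 75.00 | 312000.00 | 360000.00
flange | 4940.00 | 65.00 | 169.00 | 321100.00 | 834860.00
Σ | 9740.00 |  |  | 633100.00 | 1194860.00
X̄ = 633100.00 / 9740.00 = 65.00 mm
Ȳ = 1194860.00 / 9740.00 = 122.68 mm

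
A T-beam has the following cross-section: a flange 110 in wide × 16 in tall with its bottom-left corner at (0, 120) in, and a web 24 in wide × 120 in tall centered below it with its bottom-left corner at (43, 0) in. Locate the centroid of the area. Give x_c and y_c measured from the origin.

x_c = 55.00 in, y_c = 85.79 in

web: A = 24 × 120 = 2880.00, centroid at (55.00, 60.00).
flange: A = 110 × 16 = 1760.00, centroid at (55.00, 128.00).
ΣA = 4640.00 in², ΣAx_c = 255200.00 in³, ΣAy_c = 398080.00 in³.
x_c = 255200.00/4640.00 = 55.00 in; y_c = 398080.00/4640.00 = 85.79 in.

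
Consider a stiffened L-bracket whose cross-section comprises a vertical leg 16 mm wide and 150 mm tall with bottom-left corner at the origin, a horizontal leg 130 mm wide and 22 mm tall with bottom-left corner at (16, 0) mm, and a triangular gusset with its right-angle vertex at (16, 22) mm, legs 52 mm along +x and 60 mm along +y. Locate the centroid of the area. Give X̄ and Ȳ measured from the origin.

X̄ = 44.41 mm, Ȳ = 40.61 mm

vertical leg: A = 16 × 150 = 2400.00, centroid at (8.00, 75.00).
horizontal leg: A = 130 × 22 = 2860.00, centroid at (81.00, 11.00).
gusset: A = ½·52·60 = 1560.00, centroid at (33.33, 42.00).
ΣA = 6820.00 mm²
ΣAX̄ = (2400.00)(8.00) + (2860.00)(81.00) + (1560.00)(33.33) = 302860.00 mm³
ΣAȲ = (2400.00)(75.00) + (2860.00)(11.00) + (1560.00)(42.00) = 276980.00 mm³
X̄ = 302860.00 / 6820.00 = 44.41 mm
Ȳ = 276980.00 / 6820.00 = 40.61 mm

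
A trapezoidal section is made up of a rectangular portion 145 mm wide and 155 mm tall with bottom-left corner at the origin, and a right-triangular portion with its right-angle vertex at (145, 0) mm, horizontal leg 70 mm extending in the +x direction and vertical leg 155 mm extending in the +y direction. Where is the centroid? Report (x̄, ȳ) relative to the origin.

x̄ = 91.13 mm, ȳ = 72.48 mm

rectangular portion: A = 145 × 155 = 22475.00, centroid at (72.50, 77.50).
triangular portion: A = ½·70·155 = 5425.00, centroid at (168.33, 51.67).
ΣA = 27900.00 mm², ΣAx̄ = 2542645.83 mm³, ΣAȳ = 2022104.17 mm³.
x̄ = 2542645.83/27900.00 = 91.13 mm; ȳ = 2022104.17/27900.00 = 72.48 mm.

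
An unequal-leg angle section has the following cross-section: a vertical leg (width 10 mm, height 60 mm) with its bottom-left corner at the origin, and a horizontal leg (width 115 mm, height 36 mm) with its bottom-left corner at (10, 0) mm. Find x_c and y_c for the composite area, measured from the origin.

Part | A | x̄ᵢ | ȳᵢ | A·x̄ᵢ | A·ȳᵢ
vertical leg | 600.00 | 5.00 | 30.00 | 3000.00 | 18000.00
horizontal leg | 4140.00 | 67.50 | 18.00 | 279450.00 | 74520.00
Σ | 4740.00 |  |  | 282450.00 | 92520.00
x_c = 282450.00 / 4740.00 = 59.59 mm
y_c = 92520.00 / 4740.00 = 19.52 mm

x_c = 59.59 mm, y_c = 19.52 mm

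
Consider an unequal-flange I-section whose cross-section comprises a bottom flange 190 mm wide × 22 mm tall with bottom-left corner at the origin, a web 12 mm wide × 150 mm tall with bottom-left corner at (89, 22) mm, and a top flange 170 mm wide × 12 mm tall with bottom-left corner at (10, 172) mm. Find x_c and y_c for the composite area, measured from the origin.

bottom flange: A = 190 × 22 = 4180.00, centroid at (95.00, 11.00).
web: A = 12 × 150 = 1800.00, centroid at (95.00, 97.00).
top flange: A = 170 × 12 = 2040.00, centroid at (95.00, 178.00).
ΣA = 8020.00 mm²
ΣAx_c = (4180.00)(95.00) + (1800.00)(95.00) + (2040.00)(95.00) = 761900.00 mm³
ΣAy_c = (4180.00)(11.00) + (1800.00)(97.00) + (2040.00)(178.00) = 583700.00 mm³
x_c = 761900.00 / 8020.00 = 95.00 mm
y_c = 583700.00 / 8020.00 = 72.78 mm

x_c = 95.00 mm, y_c = 72.78 mm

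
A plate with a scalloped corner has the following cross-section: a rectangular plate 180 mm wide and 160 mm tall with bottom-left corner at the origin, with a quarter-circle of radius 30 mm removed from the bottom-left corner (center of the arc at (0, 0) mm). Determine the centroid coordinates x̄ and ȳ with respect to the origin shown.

x̄ = 91.94 mm, ȳ = 81.69 mm

plate: A = 180 × 160 = 28800.00, centroid at (90.00, 80.00).
removed quarter-circle: A = −¼π·30² = -706.86, centroid at (12.73, 12.73).
ΣA = 28093.14 mm²
ΣAx̄ = (28800.00)(90.00) + (-706.86)(12.73) = 2583000.00 mm³
ΣAȳ = (28800.00)(80.00) + (-706.86)(12.73) = 2295000.00 mm³
x̄ = 2583000.00 / 28093.14 = 91.94 mm
ȳ = 2295000.00 / 28093.14 = 81.69 mm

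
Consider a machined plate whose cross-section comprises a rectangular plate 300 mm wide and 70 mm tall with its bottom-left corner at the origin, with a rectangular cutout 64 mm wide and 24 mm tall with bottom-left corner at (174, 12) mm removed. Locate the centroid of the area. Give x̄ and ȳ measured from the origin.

x̄ = 145.58 mm, ȳ = 35.87 mm

Part | A | x̄ᵢ | ȳᵢ | A·x̄ᵢ | A·ȳᵢ
plate | 21000.00 | 150.00 | 35.00 | 3150000.00 | 735000.00
hole | -1536.00 | 206.00 | 24.00 | -316416.00 | -36864.00
Σ | 19464.00 |  |  | 2833584.00 | 698136.00
x̄ = 2833584.00 / 19464.00 = 145.58 mm
ȳ = 698136.00 / 19464.00 = 35.87 mm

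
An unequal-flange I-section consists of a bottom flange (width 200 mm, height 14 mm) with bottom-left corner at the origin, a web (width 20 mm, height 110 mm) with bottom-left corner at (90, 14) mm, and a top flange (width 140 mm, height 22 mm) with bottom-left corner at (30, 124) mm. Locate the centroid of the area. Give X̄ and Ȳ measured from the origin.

bottom flange: A = 200 × 14 = 2800.00, centroid at (100.00, 7.00).
web: A = 20 × 110 = 2200.00, centroid at (100.00, 69.00).
top flange: A = 140 × 22 = 3080.00, centroid at (100.00, 135.00).
ΣA = 8080.00 mm²
ΣAX̄ = (2800.00)(100.00) + (2200.00)(100.00) + (3080.00)(100.00) = 808000.00 mm³
ΣAȲ = (2800.00)(7.00) + (2200.00)(69.00) + (3080.00)(135.00) = 587200.00 mm³
X̄ = 808000.00 / 8080.00 = 100.00 mm
Ȳ = 587200.00 / 8080.00 = 72.67 mm

X̄ = 100.00 mm, Ȳ = 72.67 mm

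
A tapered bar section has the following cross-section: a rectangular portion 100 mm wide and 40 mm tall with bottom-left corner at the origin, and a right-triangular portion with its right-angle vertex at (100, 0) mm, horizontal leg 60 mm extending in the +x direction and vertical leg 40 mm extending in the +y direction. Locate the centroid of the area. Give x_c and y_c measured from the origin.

x_c = 66.15 mm, y_c = 18.46 mm

rectangular portion: A = 100 × 40 = 4000.00, centroid at (50.00, 20.00).
triangular portion: A = ½·60·40 = 1200.00, centroid at (120.00, 13.33).
ΣA = 5200.00 mm², ΣAx_c = 344000.00 mm³, ΣAy_c = 96000.00 mm³.
x_c = 344000.00/5200.00 = 66.15 mm; y_c = 96000.00/5200.00 = 18.46 mm.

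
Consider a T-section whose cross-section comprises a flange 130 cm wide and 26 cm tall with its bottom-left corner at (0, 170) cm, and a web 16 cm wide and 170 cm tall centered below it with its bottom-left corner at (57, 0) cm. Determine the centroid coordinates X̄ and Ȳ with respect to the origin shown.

X̄ = 65.00 cm, Ȳ = 139.30 cm

web: A = 16 × 170 = 2720.00, centroid at (65.00, 85.00).
flange: A = 130 × 26 = 3380.00, centroid at (65.00, 183.00).
ΣA = 6100.00 cm², ΣAX̄ = 396500.00 cm³, ΣAȲ = 849740.00 cm³.
X̄ = 396500.00/6100.00 = 65.00 cm; Ȳ = 849740.00/6100.00 = 139.30 cm.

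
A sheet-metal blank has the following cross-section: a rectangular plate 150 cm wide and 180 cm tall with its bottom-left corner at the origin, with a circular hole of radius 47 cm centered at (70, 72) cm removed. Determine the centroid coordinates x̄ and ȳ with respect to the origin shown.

x̄ = 76.73 cm, ȳ = 96.23 cm

plate: A = 150 × 180 = 27000.00, centroid at (75.00, 90.00).
hole: A = −π·47² = -6939.78, centroid at (70.00, 72.00).
ΣA = 20060.22 cm², ΣAx̄ = 1539215.53 cm³, ΣAȳ = 1930335.97 cm³.
x̄ = 1539215.53/20060.22 = 76.73 cm; ȳ = 1930335.97/20060.22 = 96.23 cm.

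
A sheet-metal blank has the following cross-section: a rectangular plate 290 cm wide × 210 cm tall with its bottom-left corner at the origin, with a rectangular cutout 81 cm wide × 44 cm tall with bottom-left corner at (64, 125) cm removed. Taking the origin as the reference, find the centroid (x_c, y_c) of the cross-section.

plate: A = 290 × 210 = 60900.00, centroid at (145.00, 105.00).
hole: A = −(81 × 44) = -3564.00, centroid at (104.50, 147.00).
ΣA = 57336.00 cm², ΣAx_c = 8458062.00 cm³, ΣAy_c = 5870592.00 cm³.
x_c = 8458062.00/57336.00 = 147.52 cm; y_c = 5870592.00/57336.00 = 102.39 cm.

x_c = 147.52 cm, y_c = 102.39 cm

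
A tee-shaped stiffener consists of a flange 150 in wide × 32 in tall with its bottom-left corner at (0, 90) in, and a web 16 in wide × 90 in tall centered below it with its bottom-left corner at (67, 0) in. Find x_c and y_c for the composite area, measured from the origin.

web: A = 16 × 90 = 1440.00, centroid at (75.00, 45.00).
flange: A = 150 × 32 = 4800.00, centroid at (75.00, 106.00).
ΣA = 6240.00 in², ΣAx_c = 468000.00 in³, ΣAy_c = 573600.00 in³.
x_c = 468000.00/6240.00 = 75.00 in; y_c = 573600.00/6240.00 = 91.92 in.

x_c = 75.00 in, y_c = 91.92 in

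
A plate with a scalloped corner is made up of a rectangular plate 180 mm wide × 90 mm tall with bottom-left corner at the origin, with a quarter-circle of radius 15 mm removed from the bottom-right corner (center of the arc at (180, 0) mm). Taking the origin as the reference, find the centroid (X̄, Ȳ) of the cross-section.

X̄ = 89.08 mm, Ȳ = 45.43 mm

plate: A = 180 × 90 = 16200.00, centroid at (90.00, 45.00).
removed quarter-circle: A = −¼π·15² = -176.71, centroid at (173.63, 6.37).
ΣA = 16023.29 mm², ΣAX̄ = 1427316.37 mm³, ΣAȲ = 727875.00 mm³.
X̄ = 1427316.37/16023.29 = 89.08 mm; Ȳ = 727875.00/16023.29 = 45.43 mm.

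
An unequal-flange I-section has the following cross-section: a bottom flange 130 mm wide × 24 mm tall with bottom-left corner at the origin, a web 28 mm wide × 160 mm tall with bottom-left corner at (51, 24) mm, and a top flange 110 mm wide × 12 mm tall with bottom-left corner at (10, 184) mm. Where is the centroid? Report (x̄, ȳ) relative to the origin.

x̄ = 65.00 mm, ȳ = 84.55 mm

Part | A | x̄ᵢ | ȳᵢ | A·x̄ᵢ | A·ȳᵢ
bottom flange | 3120.00 | 65.00 | 12.00 | 202800.00 | 37440.00
web | 4480.00 | 65.00 | 104.00 | 291200.00 | 465920.00
top flange | 1320.00 | 65.00 | 190.00 | 85800.00 | 250800.00
Σ | 8920.00 |  |  | 579800.00 | 754160.00
x̄ = 579800.00 / 8920.00 = 65.00 mm
ȳ = 754160.00 / 8920.00 = 84.55 mm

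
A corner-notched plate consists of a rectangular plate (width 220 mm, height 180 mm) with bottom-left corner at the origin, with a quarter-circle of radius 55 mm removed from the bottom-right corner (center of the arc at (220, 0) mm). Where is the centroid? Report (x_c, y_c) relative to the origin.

x_c = 104.47 mm, y_c = 94.25 mm

plate: A = 220 × 180 = 39600.00, centroid at (110.00, 90.00).
removed quarter-circle: A = −¼π·55² = -2375.83, centroid at (196.66, 23.34).
ΣA = 37224.17 mm², ΣAx_c = 3888775.86 mm³, ΣAy_c = 3508541.67 mm³.
x_c = 3888775.86/37224.17 = 104.47 mm; y_c = 3508541.67/37224.17 = 94.25 mm.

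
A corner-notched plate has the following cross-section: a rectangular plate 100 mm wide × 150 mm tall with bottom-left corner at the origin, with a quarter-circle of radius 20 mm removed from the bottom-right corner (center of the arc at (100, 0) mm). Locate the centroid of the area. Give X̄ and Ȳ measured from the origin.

Part | A | x̄ᵢ | ȳᵢ | A·x̄ᵢ | A·ȳᵢ
plate | 15000.00 | 50.00 | 75.00 | 750000.00 | 1125000.00
removed quarter-circle | -314.16 | 91.51 | 8.49 | -28749.26 | -2666.67
Σ | 14685.84 |  |  | 721250.74 | 1122333.33
X̄ = 721250.74 / 14685.84 = 49.11 mm
Ȳ = 1122333.33 / 14685.84 = 76.42 mm

X̄ = 49.11 mm, Ȳ = 76.42 mm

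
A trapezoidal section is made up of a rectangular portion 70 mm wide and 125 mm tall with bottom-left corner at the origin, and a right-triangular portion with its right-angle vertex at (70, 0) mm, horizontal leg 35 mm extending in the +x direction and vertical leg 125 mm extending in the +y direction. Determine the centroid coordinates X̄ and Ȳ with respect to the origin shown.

rectangular portion: A = 70 × 125 = 8750.00, centroid at (35.00, 62.50).
triangular portion: A = ½·35·125 = 2187.50, centroid at (81.67, 41.67).
ΣA = 10937.50 mm², ΣAX̄ = 484895.83 mm³, ΣAȲ = 638020.83 mm³.
X̄ = 484895.83/10937.50 = 44.33 mm; Ȳ = 638020.83/10937.50 = 58.33 mm.

X̄ = 44.33 mm, Ȳ = 58.33 mm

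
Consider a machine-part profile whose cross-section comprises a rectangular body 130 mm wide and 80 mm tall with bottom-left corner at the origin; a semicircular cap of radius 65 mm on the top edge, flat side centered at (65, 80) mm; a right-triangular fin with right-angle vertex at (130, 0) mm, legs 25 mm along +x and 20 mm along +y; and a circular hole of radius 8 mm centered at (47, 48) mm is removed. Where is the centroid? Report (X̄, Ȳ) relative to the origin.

Part | A | x̄ᵢ | ȳᵢ | A·x̄ᵢ | A·ȳᵢ
rectangular body | 10400.00 | 65.00 | 40.00 | 676000.00 | 416000.00
semicircular top | 6636.61 | 65.00 | 107.59 | 431379.94 | 714012.49
triangular fin | 250.00 | 138.33 | 6.67 | 34583.33 | 1666.67
hole | -201.06 | 47.00 | 48.00 | -9449.91 | -9650.97
Σ | 17085.55 |  |  | 1132513.36 | 1122028.19
X̄ = 1132513.36 / 17085.55 = 66.28 mm
Ȳ = 1122028.19 / 17085.55 = 65.67 mm

X̄ = 66.28 mm, Ȳ = 65.67 mm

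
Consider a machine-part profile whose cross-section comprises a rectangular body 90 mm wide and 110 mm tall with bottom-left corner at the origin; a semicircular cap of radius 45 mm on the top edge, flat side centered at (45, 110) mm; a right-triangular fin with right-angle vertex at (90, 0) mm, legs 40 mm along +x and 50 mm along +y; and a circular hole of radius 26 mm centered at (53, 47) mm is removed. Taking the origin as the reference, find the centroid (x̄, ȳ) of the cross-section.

x̄ = 48.46 mm, ȳ = 72.93 mm

rectangular body: A = 90 × 110 = 9900.00, centroid at (45.00, 55.00).
semicircular top: A = ½π·45² = 3180.86, centroid at (45.00, 129.10).
triangular fin: A = ½·40·50 = 1000.00, centroid at (103.33, 16.67).
hole: A = −π·26² = -2123.72, centroid at (53.00, 47.00).
ΣA = 11957.15 mm², ΣAx̄ = 579415.17 mm³, ΣAȳ = 871996.87 mm³.
x̄ = 579415.17/11957.15 = 48.46 mm; ȳ = 871996.87/11957.15 = 72.93 mm.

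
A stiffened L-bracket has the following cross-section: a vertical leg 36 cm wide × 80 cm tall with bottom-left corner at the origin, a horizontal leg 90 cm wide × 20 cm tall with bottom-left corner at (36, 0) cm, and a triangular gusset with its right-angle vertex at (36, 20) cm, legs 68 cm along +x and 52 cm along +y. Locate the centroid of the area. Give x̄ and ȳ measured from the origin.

Part | A | x̄ᵢ | ȳᵢ | A·x̄ᵢ | A·ȳᵢ
vertical leg | 2880.00 | 18.00 | 40.00 | 51840.00 | 115200.00
horizontal leg | 1800.00 | 81.00 | 10.00 | 145800.00 | 18000.00
gusset | 1768.00 | 58.67 | 37.33 | 103722.67 | 66005.33
Σ | 6448.00 |  |  | 301362.67 | 199205.33
x̄ = 301362.67 / 6448.00 = 46.74 cm
ȳ = 199205.33 / 6448.00 = 30.89 cm

x̄ = 46.74 cm, ȳ = 30.89 cm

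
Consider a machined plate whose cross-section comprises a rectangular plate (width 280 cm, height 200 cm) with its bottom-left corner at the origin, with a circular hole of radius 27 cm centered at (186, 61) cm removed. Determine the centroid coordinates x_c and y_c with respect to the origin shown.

x_c = 138.04 cm, y_c = 101.66 cm

plate: A = 280 × 200 = 56000.00, centroid at (140.00, 100.00).
hole: A = −π·27² = -2290.22, centroid at (186.00, 61.00).
ΣA = 53709.78 cm²
ΣAx_c = (56000.00)(140.00) + (-2290.22)(186.00) = 7414018.89 cm³
ΣAy_c = (56000.00)(100.00) + (-2290.22)(61.00) = 5460296.52 cm³
x_c = 7414018.89 / 53709.78 = 138.04 cm
y_c = 5460296.52 / 53709.78 = 101.66 cm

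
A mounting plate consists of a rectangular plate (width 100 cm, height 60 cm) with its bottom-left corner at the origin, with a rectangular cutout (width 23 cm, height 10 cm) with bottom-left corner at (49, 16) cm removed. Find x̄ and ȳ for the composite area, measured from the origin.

plate: A = 100 × 60 = 6000.00, centroid at (50.00, 30.00).
hole: A = −(23 × 10) = -230.00, centroid at (60.50, 21.00).
ΣA = 5770.00 cm², ΣAx̄ = 286085.00 cm³, ΣAȳ = 175170.00 cm³.
x̄ = 286085.00/5770.00 = 49.58 cm; ȳ = 175170.00/5770.00 = 30.36 cm.

x̄ = 49.58 cm, ȳ = 30.36 cm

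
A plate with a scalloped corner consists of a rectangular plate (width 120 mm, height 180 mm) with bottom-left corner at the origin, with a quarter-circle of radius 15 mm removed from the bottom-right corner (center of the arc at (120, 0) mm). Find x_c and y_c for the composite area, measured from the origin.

x_c = 59.56 mm, y_c = 90.69 mm

plate: A = 120 × 180 = 21600.00, centroid at (60.00, 90.00).
removed quarter-circle: A = −¼π·15² = -176.71, centroid at (113.63, 6.37).
ΣA = 21423.29 mm²
ΣAx_c = (21600.00)(60.00) + (-176.71)(113.63) = 1275919.25 mm³
ΣAy_c = (21600.00)(90.00) + (-176.71)(6.37) = 1942875.00 mm³
x_c = 1275919.25 / 21423.29 = 59.56 mm
y_c = 1942875.00 / 21423.29 = 90.69 mm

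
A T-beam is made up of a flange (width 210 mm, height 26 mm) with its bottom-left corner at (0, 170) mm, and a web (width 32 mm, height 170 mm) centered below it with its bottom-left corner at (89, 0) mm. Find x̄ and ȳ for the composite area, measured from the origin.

x̄ = 105.00 mm, ȳ = 134.09 mm

Part | A | x̄ᵢ | ȳᵢ | A·x̄ᵢ | A·ȳᵢ
web | 5440.00 | 105.00 | 85.00 | 571200.00 | 462400.00
flange | 5460.00 | 105.00 | 183.00 | 573300.00 | 999180.00
Σ | 10900.00 |  |  | 1144500.00 | 1461580.00
x̄ = 1144500.00 / 10900.00 = 105.00 mm
ȳ = 1461580.00 / 10900.00 = 134.09 mm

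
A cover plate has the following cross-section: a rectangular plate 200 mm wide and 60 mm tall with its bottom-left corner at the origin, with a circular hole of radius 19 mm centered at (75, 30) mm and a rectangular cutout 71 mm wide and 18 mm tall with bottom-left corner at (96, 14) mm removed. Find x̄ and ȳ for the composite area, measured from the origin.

Part | A | x̄ᵢ | ȳᵢ | A·x̄ᵢ | A·ȳᵢ
plate | 12000.00 | 100.00 | 30.00 | 1200000.00 | 360000.00
hole 1 | -1134.11 | 75.00 | 30.00 | -85058.62 | -34023.45
hole 2 | -1278.00 | 131.50 | 23.00 | -168057.00 | -29394.00
Σ | 9587.89 |  |  | 946884.38 | 296582.55
x̄ = 946884.38 / 9587.89 = 98.76 mm
ȳ = 296582.55 / 9587.89 = 30.93 mm

x̄ = 98.76 mm, ȳ = 30.93 mm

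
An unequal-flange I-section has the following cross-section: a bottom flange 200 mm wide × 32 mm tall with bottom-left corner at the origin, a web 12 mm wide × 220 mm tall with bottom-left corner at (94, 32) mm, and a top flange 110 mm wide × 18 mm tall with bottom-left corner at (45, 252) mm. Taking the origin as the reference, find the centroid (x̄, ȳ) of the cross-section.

x̄ = 100.00 mm, ȳ = 90.21 mm

bottom flange: A = 200 × 32 = 6400.00, centroid at (100.00, 16.00).
web: A = 12 × 220 = 2640.00, centroid at (100.00, 142.00).
top flange: A = 110 × 18 = 1980.00, centroid at (100.00, 261.00).
ΣA = 11020.00 mm², ΣAx̄ = 1102000.00 mm³, ΣAȳ = 994060.00 mm³.
x̄ = 1102000.00/11020.00 = 100.00 mm; ȳ = 994060.00/11020.00 = 90.21 mm.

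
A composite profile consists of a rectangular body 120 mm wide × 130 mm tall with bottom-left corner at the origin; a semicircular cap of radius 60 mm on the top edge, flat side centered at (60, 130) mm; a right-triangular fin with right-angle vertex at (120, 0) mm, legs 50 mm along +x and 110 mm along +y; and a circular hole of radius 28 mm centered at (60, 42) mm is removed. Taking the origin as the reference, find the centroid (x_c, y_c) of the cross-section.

x_c = 69.79 mm, y_c = 87.76 mm

rectangular body: A = 120 × 130 = 15600.00, centroid at (60.00, 65.00).
semicircular top: A = ½π·60² = 5654.87, centroid at (60.00, 155.46).
triangular fin: A = ½·50·110 = 2750.00, centroid at (136.67, 36.67).
hole: A = −π·28² = -2463.01, centroid at (60.00, 42.00).
ΣA = 21541.86 mm², ΣAx_c = 1503344.82 mm³, ΣAy_c = 1890519.65 mm³.
x_c = 1503344.82/21541.86 = 69.79 mm; y_c = 1890519.65/21541.86 = 87.76 mm.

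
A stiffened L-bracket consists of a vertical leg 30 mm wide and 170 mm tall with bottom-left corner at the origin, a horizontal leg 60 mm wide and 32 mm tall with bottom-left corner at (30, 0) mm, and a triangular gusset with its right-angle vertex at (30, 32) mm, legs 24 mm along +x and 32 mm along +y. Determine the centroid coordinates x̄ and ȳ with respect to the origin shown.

x̄ = 27.86 mm, ȳ = 64.91 mm

vertical leg: A = 30 × 170 = 5100.00, centroid at (15.00, 85.00).
horizontal leg: A = 60 × 32 = 1920.00, centroid at (60.00, 16.00).
gusset: A = ½·24·32 = 384.00, centroid at (38.00, 42.67).
ΣA = 7404.00 mm²
ΣAx̄ = (5100.00)(15.00) + (1920.00)(60.00) + (384.00)(38.00) = 206292.00 mm³
ΣAȳ = (5100.00)(85.00) + (1920.00)(16.00) + (384.00)(42.67) = 480604.00 mm³
x̄ = 206292.00 / 7404.00 = 27.86 mm
ȳ = 480604.00 / 7404.00 = 64.91 mm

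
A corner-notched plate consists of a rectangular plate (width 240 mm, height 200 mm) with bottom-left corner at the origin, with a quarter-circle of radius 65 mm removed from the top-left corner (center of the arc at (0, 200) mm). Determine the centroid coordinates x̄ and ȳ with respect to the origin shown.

x̄ = 126.86 mm, ȳ = 94.62 mm

Part | A | x̄ᵢ | ȳᵢ | A·x̄ᵢ | A·ȳᵢ
plate | 48000.00 | 120.00 | 100.00 | 5760000.00 | 4800000.00
removed quarter-circle | -3318.31 | 27.59 | 172.41 | -91541.67 | -572119.78
Σ | 44681.69 |  |  | 5668458.33 | 4227880.22
x̄ = 5668458.33 / 44681.69 = 126.86 mm
ȳ = 4227880.22 / 44681.69 = 94.62 mm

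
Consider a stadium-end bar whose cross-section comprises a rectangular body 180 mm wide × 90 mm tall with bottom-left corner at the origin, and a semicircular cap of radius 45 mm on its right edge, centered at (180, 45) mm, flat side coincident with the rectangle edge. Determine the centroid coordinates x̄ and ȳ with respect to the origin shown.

rectangular body: A = 180 × 90 = 16200.00, centroid at (90.00, 45.00).
semicircular end: A = ½π·45² = 3180.86, centroid at (199.10, 45.00).
ΣA = 19380.86 mm²
ΣAx̄ = (16200.00)(90.00) + (3180.86)(199.10) = 2091305.26 mm³
ΣAȳ = (16200.00)(45.00) + (3180.86)(45.00) = 872138.82 mm³
x̄ = 2091305.26 / 19380.86 = 107.91 mm
ȳ = 872138.82 / 19380.86 = 45.00 mm

x̄ = 107.91 mm, ȳ = 45.00 mm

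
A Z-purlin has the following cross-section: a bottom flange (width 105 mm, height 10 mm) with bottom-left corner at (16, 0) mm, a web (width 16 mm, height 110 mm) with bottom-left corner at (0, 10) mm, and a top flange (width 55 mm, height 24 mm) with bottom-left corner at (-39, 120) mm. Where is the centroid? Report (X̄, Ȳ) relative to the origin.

X̄ = 17.15 mm, Ȳ = 71.16 mm

Part | A | x̄ᵢ | ȳᵢ | A·x̄ᵢ | A·ȳᵢ
bottom flange | 1050.00 | 68.50 | 5.00 | 71925.00 | 5250.00
web | 1760.00 | 8.00 | 65.00 | 14080.00 | 114400.00
top flange | 1320.00 | -11.50 | 132.00 | -15180.00 | 174240.00
Σ | 4130.00 |  |  | 70825.00 | 293890.00
X̄ = 70825.00 / 4130.00 = 17.15 mm
Ȳ = 293890.00 / 4130.00 = 71.16 mm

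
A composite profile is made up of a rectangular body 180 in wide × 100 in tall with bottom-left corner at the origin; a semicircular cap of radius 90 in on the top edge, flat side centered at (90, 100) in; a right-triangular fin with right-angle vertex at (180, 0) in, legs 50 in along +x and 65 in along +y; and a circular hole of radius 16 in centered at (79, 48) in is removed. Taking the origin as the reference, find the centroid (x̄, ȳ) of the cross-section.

Part | A | x̄ᵢ | ȳᵢ | A·x̄ᵢ | A·ȳᵢ
rectangular body | 18000.00 | 90.00 | 50.00 | 1620000.00 | 900000.00
semicircular top | 12723.45 | 90.00 | 138.20 | 1145110.52 | 1758345.02
triangular fin | 1625.00 | 196.67 | 21.67 | 319583.33 | 35208.33
hole | -804.25 | 79.00 | 48.00 | -63535.57 | -38603.89
Σ | 31544.20 |  |  | 3021158.29 | 2654949.47
x̄ = 3021158.29 / 31544.20 = 95.78 in
ȳ = 2654949.47 / 31544.20 = 84.17 in

x̄ = 95.78 in, ȳ = 84.17 in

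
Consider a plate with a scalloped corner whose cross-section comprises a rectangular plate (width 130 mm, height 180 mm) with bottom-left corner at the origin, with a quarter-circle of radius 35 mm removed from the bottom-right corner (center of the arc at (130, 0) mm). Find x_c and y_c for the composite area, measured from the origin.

x_c = 62.85 mm, y_c = 93.22 mm

plate: A = 130 × 180 = 23400.00, centroid at (65.00, 90.00).
removed quarter-circle: A = −¼π·35² = -962.11, centroid at (115.15, 14.85).
ΣA = 22437.89 mm², ΣAx_c = 1410217.01 mm³, ΣAy_c = 2091708.33 mm³.
x_c = 1410217.01/22437.89 = 62.85 mm; y_c = 2091708.33/22437.89 = 93.22 mm.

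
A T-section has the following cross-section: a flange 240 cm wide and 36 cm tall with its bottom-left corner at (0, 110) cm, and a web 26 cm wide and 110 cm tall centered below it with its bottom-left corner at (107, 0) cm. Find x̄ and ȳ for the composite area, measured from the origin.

x̄ = 120.00 cm, ȳ = 109.85 cm

web: A = 26 × 110 = 2860.00, centroid at (120.00, 55.00).
flange: A = 240 × 36 = 8640.00, centroid at (120.00, 128.00).
ΣA = 11500.00 cm², ΣAx̄ = 1380000.00 cm³, ΣAȳ = 1263220.00 cm³.
x̄ = 1380000.00/11500.00 = 120.00 cm; ȳ = 1263220.00/11500.00 = 109.85 cm.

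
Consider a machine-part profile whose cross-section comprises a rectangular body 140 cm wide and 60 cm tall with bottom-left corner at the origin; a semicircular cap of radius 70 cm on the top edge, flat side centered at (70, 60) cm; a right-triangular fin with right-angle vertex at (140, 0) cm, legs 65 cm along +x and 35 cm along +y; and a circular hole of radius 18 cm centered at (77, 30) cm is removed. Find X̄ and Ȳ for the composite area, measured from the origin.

X̄ = 75.99 cm, Ȳ = 57.05 cm

Part | A | x̄ᵢ | ȳᵢ | A·x̄ᵢ | A·ȳᵢ
rectangular body | 8400.00 | 70.00 | 30.00 | 588000.00 | 252000.00
semicircular top | 7696.90 | 70.00 | 89.71 | 538783.14 | 690480.79
triangular fin | 1137.50 | 161.67 | 11.67 | 183895.83 | 13270.83
hole | -1017.88 | 77.00 | 30.00 | -78376.45 | -30536.28
Σ | 16216.53 |  |  | 1232302.52 | 925215.34
X̄ = 1232302.52 / 16216.53 = 75.99 cm
Ȳ = 925215.34 / 16216.53 = 57.05 cm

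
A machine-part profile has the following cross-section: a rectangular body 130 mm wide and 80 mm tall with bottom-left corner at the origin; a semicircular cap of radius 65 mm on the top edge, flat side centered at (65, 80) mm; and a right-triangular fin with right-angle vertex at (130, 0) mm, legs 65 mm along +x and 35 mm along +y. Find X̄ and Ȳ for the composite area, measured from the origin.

X̄ = 70.42 mm, Ȳ = 62.91 mm

rectangular body: A = 130 × 80 = 10400.00, centroid at (65.00, 40.00).
semicircular top: A = ½π·65² = 6636.61, centroid at (65.00, 107.59).
triangular fin: A = ½·65·35 = 1137.50, centroid at (151.67, 11.67).
ΣA = 18174.11 mm², ΣAX̄ = 1279900.77 mm³, ΣAȲ = 1143283.33 mm³.
X̄ = 1279900.77/18174.11 = 70.42 mm; Ȳ = 1143283.33/18174.11 = 62.91 mm.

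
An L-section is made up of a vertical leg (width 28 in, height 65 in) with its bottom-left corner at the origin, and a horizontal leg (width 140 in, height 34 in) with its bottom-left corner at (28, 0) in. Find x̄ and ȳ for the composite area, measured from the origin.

vertical leg: A = 28 × 65 = 1820.00, centroid at (14.00, 32.50).
horizontal leg: A = 140 × 34 = 4760.00, centroid at (98.00, 17.00).
ΣA = 6580.00 in², ΣAx̄ = 491960.00 in³, ΣAȳ = 140070.00 in³.
x̄ = 491960.00/6580.00 = 74.77 in; ȳ = 140070.00/6580.00 = 21.29 in.

x̄ = 74.77 in, ȳ = 21.29 in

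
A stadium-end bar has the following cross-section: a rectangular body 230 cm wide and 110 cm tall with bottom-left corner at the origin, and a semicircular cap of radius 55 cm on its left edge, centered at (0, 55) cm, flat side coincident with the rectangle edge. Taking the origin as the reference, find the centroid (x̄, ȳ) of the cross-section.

rectangular body: A = 230 × 110 = 25300.00, centroid at (115.00, 55.00).
semicircular end: A = ½π·55² = 4751.66, centroid at (-23.34, 55.00).
ΣA = 30051.66 cm²
ΣAx̄ = (25300.00)(115.00) + (4751.66)(-23.34) = 2798583.33 cm³
ΣAȳ = (25300.00)(55.00) + (4751.66)(55.00) = 1652841.24 cm³
x̄ = 2798583.33 / 30051.66 = 93.13 cm
ȳ = 1652841.24 / 30051.66 = 55.00 cm

x̄ = 93.13 cm, ȳ = 55.00 cm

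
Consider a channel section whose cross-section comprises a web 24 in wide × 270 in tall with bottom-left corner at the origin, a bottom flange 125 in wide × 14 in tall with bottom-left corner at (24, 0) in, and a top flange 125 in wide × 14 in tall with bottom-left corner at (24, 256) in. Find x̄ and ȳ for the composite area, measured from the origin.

Part | A | x̄ᵢ | ȳᵢ | A·x̄ᵢ | A·ȳᵢ
web | 6480.00 | 12.00 | 135.00 | 77760.00 | 874800.00
bottom flange | 1750.00 | 86.50 | 7.00 | 151375.00 | 12250.00
top flange | 1750.00 | 86.50 | 263.00 | 151375.00 | 460250.00
Σ | 9980.00 |  |  | 380510.00 | 1347300.00
x̄ = 380510.00 / 9980.00 = 38.13 in
ȳ = 1347300.00 / 9980.00 = 135.00 in

x̄ = 38.13 in, ȳ = 135.00 in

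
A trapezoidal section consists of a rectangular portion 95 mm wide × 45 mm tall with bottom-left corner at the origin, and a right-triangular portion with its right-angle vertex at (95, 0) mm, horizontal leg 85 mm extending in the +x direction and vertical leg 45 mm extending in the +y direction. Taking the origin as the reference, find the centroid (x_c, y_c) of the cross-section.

rectangular portion: A = 95 × 45 = 4275.00, centroid at (47.50, 22.50).
triangular portion: A = ½·85·45 = 1912.50, centroid at (123.33, 15.00).
ΣA = 6187.50 mm², ΣAx_c = 438937.50 mm³, ΣAy_c = 124875.00 mm³.
x_c = 438937.50/6187.50 = 70.94 mm; y_c = 124875.00/6187.50 = 20.18 mm.

x_c = 70.94 mm, y_c = 20.18 mm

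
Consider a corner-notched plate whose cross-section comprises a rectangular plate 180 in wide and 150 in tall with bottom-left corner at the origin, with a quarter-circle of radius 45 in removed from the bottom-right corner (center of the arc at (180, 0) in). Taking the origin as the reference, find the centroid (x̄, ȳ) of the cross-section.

Part | A | x̄ᵢ | ȳᵢ | A·x̄ᵢ | A·ȳᵢ
plate | 27000.00 | 90.00 | 75.00 | 2430000.00 | 2025000.00
removed quarter-circle | -1590.43 | 160.90 | 19.10 | -255902.63 | -30375.00
Σ | 25409.57 |  |  | 2174097.37 | 1994625.00
x̄ = 2174097.37 / 25409.57 = 85.56 in
ȳ = 1994625.00 / 25409.57 = 78.50 in

x̄ = 85.56 in, ȳ = 78.50 in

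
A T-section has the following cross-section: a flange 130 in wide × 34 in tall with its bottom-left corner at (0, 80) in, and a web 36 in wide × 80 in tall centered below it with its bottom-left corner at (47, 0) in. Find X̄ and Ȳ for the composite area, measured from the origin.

X̄ = 65.00 in, Ȳ = 74.51 in

web: A = 36 × 80 = 2880.00, centroid at (65.00, 40.00).
flange: A = 130 × 34 = 4420.00, centroid at (65.00, 97.00).
ΣA = 7300.00 in²
ΣAX̄ = (2880.00)(65.00) + (4420.00)(65.00) = 474500.00 in³
ΣAȲ = (2880.00)(40.00) + (4420.00)(97.00) = 543940.00 in³
X̄ = 474500.00 / 7300.00 = 65.00 in
Ȳ = 543940.00 / 7300.00 = 74.51 in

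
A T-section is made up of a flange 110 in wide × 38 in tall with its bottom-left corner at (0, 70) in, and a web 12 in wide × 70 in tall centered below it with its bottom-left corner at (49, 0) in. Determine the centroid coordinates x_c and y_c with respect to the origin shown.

Part | A | x̄ᵢ | ȳᵢ | A·x̄ᵢ | A·ȳᵢ
web | 840.00 | 55.00 | 35.00 | 46200.00 | 29400.00
flange | 4180.00 | 55.00 | 89.00 | 229900.00 | 372020.00
Σ | 5020.00 |  |  | 276100.00 | 401420.00
x_c = 276100.00 / 5020.00 = 55.00 in
y_c = 401420.00 / 5020.00 = 79.96 in

x_c = 55.00 in, y_c = 79.96 in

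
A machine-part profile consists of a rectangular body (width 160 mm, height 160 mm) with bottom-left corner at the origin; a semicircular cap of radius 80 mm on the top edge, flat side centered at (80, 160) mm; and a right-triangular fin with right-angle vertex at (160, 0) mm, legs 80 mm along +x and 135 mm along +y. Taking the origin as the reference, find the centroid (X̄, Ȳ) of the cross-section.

X̄ = 94.03 mm, Ȳ = 103.30 mm

rectangular body: A = 160 × 160 = 25600.00, centroid at (80.00, 80.00).
semicircular top: A = ½π·80² = 10053.10, centroid at (80.00, 193.95).
triangular fin: A = ½·80·135 = 5400.00, centroid at (186.67, 45.00).
ΣA = 41053.10 mm²
ΣAX̄ = (25600.00)(80.00) + (10053.10)(80.00) + (5400.00)(186.67) = 3860247.72 mm³
ΣAȲ = (25600.00)(80.00) + (10053.10)(193.95) + (5400.00)(45.00) = 4240828.77 mm³
X̄ = 3860247.72 / 41053.10 = 94.03 mm
Ȳ = 4240828.77 / 41053.10 = 103.30 mm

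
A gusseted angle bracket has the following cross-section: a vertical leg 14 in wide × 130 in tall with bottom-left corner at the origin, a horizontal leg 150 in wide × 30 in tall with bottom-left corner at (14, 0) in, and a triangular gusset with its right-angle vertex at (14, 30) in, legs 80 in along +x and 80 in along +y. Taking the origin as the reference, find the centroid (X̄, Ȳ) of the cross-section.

X̄ = 57.08 in, Ȳ = 38.56 in

vertical leg: A = 14 × 130 = 1820.00, centroid at (7.00, 65.00).
horizontal leg: A = 150 × 30 = 4500.00, centroid at (89.00, 15.00).
gusset: A = ½·80·80 = 3200.00, centroid at (40.67, 56.67).
ΣA = 9520.00 in²
ΣAX̄ = (1820.00)(7.00) + (4500.00)(89.00) + (3200.00)(40.67) = 543373.33 in³
ΣAȲ = (1820.00)(65.00) + (4500.00)(15.00) + (3200.00)(56.67) = 367133.33 in³
X̄ = 543373.33 / 9520.00 = 57.08 in
Ȳ = 367133.33 / 9520.00 = 38.56 in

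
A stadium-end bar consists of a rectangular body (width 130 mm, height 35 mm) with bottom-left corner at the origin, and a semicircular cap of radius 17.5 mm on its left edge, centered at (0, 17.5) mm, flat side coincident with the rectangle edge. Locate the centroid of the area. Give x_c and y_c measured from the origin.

x_c = 58.07 mm, y_c = 17.50 mm

rectangular body: A = 130 × 35 = 4550.00, centroid at (65.00, 17.50).
semicircular end: A = ½π·17.5² = 481.06, centroid at (-7.43, 17.50).
ΣA = 5031.06 mm², ΣAx_c = 292177.08 mm³, ΣAy_c = 88043.49 mm³.
x_c = 292177.08/5031.06 = 58.07 mm; y_c = 88043.49/5031.06 = 17.50 mm.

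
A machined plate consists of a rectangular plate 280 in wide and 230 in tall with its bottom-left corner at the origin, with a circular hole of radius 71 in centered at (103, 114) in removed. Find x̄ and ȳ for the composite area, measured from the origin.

plate: A = 280 × 230 = 64400.00, centroid at (140.00, 115.00).
hole: A = −π·71² = -15836.77, centroid at (103.00, 114.00).
ΣA = 48563.23 in², ΣAx̄ = 7384812.84 in³, ΣAȳ = 5600608.38 in³.
x̄ = 7384812.84/48563.23 = 152.07 in; ȳ = 5600608.38/48563.23 = 115.33 in.

x̄ = 152.07 in, ȳ = 115.33 in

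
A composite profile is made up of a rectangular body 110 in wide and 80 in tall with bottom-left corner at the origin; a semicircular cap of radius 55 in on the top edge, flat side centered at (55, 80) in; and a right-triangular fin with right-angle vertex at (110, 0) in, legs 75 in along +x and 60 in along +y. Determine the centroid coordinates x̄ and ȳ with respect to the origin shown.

Part | A | x̄ᵢ | ȳᵢ | A·x̄ᵢ | A·ȳᵢ
rectangular body | 8800.00 | 55.00 | 40.00 | 484000.00 | 352000.00
semicircular top | 4751.66 | 55.00 | 103.34 | 261341.24 | 491049.38
triangular fin | 2250.00 | 135.00 | 20.00 | 303750.00 | 45000.00
Σ | 15801.66 |  |  | 1049091.24 | 888049.38
x̄ = 1049091.24 / 15801.66 = 66.39 in
ȳ = 888049.38 / 15801.66 = 56.20 in

x̄ = 66.39 in, ȳ = 56.20 in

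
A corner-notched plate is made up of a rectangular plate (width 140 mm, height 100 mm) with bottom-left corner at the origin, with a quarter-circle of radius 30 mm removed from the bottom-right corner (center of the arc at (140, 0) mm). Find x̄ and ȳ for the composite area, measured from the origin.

Part | A | x̄ᵢ | ȳᵢ | A·x̄ᵢ | A·ȳᵢ
plate | 14000.00 | 70.00 | 50.00 | 980000.00 | 700000.00
removed quarter-circle | -706.86 | 127.27 | 12.73 | -89960.17 | -9000.00
Σ | 13293.14 |  |  | 890039.83 | 691000.00
x̄ = 890039.83 / 13293.14 = 66.95 mm
ȳ = 691000.00 / 13293.14 = 51.98 mm

x̄ = 66.95 mm, ȳ = 51.98 mm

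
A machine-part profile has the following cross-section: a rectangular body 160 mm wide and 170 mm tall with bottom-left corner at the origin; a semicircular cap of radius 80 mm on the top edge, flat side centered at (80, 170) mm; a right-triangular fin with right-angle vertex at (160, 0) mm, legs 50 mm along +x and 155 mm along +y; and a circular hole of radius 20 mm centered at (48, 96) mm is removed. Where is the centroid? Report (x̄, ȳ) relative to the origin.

x̄ = 90.40 mm, ȳ = 111.41 mm

rectangular body: A = 160 × 170 = 27200.00, centroid at (80.00, 85.00).
semicircular top: A = ½π·80² = 10053.10, centroid at (80.00, 203.95).
triangular fin: A = ½·50·155 = 3875.00, centroid at (176.67, 51.67).
hole: A = −π·20² = -1256.64, centroid at (48.00, 96.00).
ΣA = 39871.46 mm²
ΣAx̄ = (27200.00)(80.00) + (10053.10)(80.00) + (3875.00)(176.67) + (-1256.64)(48.00) = 3604512.47 mm³
ΣAȳ = (27200.00)(85.00) + (10053.10)(203.95) + (3875.00)(51.67) + (-1256.64)(96.00) = 4441930.91 mm³
x̄ = 3604512.47 / 39871.46 = 90.40 mm
ȳ = 4441930.91 / 39871.46 = 111.41 mm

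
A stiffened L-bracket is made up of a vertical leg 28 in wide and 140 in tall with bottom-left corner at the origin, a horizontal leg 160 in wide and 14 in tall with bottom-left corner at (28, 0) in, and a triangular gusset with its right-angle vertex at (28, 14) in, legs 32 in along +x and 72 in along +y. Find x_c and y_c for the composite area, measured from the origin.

x_c = 46.68 in, y_c = 45.66 in

vertical leg: A = 28 × 140 = 3920.00, centroid at (14.00, 70.00).
horizontal leg: A = 160 × 14 = 2240.00, centroid at (108.00, 7.00).
gusset: A = ½·32·72 = 1152.00, centroid at (38.67, 38.00).
ΣA = 7312.00 in², ΣAx_c = 341344.00 in³, ΣAy_c = 333856.00 in³.
x_c = 341344.00/7312.00 = 46.68 in; y_c = 333856.00/7312.00 = 45.66 in.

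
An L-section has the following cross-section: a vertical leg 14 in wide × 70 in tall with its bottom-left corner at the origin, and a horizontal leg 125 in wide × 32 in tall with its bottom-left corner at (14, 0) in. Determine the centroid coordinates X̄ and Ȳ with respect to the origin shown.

X̄ = 62.82 in, Ȳ = 19.74 in

vertical leg: A = 14 × 70 = 980.00, centroid at (7.00, 35.00).
horizontal leg: A = 125 × 32 = 4000.00, centroid at (76.50, 16.00).
ΣA = 4980.00 in², ΣAX̄ = 312860.00 in³, ΣAȲ = 98300.00 in³.
X̄ = 312860.00/4980.00 = 62.82 in; Ȳ = 98300.00/4980.00 = 19.74 in.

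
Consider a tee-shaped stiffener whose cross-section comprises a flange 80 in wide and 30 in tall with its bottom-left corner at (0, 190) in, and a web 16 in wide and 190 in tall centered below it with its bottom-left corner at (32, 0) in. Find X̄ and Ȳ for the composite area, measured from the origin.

web: A = 16 × 190 = 3040.00, centroid at (40.00, 95.00).
flange: A = 80 × 30 = 2400.00, centroid at (40.00, 205.00).
ΣA = 5440.00 in², ΣAX̄ = 217600.00 in³, ΣAȲ = 780800.00 in³.
X̄ = 217600.00/5440.00 = 40.00 in; Ȳ = 780800.00/5440.00 = 143.53 in.

X̄ = 40.00 in, Ȳ = 143.53 in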